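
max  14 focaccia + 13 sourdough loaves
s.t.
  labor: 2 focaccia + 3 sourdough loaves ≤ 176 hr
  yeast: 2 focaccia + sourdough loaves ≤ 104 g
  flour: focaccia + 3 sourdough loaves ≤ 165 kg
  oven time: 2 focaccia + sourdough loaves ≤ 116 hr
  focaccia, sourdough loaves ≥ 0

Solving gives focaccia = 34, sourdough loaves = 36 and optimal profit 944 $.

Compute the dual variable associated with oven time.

Check each constraint at x*: labor 176/176 (tight); yeast 104/104 (tight); flour 142/165 (slack 23); oven time 104/116 (slack 12).
By complementary slackness, y = 0 for the non-binding constraints.
The binding rows give the dual system: 2·y_labor + 2·y_yeast = 14 and 3·y_labor + 1·y_yeast = 13.
This yields shadow prices y_labor = 3, y_yeast = 4.
Shadow price of oven time = 0.

0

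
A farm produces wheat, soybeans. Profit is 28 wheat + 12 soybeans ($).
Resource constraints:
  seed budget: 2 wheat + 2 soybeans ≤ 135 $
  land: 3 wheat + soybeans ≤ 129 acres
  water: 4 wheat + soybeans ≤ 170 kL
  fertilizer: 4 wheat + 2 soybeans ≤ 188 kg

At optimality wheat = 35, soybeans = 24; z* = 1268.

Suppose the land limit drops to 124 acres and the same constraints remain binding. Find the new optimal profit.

1248

Check each constraint at x*: seed budget 118/135 (slack 17); land 129/129 (tight); water 164/170 (slack 6); fertilizer 188/188 (tight).
Since seed budget, water are not tight, their duals are 0.
From A_Bᵀ y = c: 3·y_land + 4·y_fertilizer = 28; 1·y_land + 2·y_fertilizer = 12.
Solving: y_land = 4, y_fertilizer = 4.
Δz = y_land·Δb = 4 × (-5) = -20, so new z* = 1268 − 20 = 1248.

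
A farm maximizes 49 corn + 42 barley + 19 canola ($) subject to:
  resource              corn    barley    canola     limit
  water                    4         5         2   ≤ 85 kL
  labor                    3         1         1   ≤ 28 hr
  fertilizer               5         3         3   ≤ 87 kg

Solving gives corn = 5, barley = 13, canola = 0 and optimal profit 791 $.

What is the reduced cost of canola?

Binding: water and labor. Non-binding: fertilizer (23 unused).
Slack constraints have shadow price 0 (complementary slackness).
The binding rows give the dual system: 4·y_water + 3·y_labor = 49 and 5·y_water + 1·y_labor = 42.
This yields shadow prices y_water = 7, y_labor = 7.
Reduced cost of canola: c₃ − yᵀa₃ = 19 − (7·2 + 7·1) = 19 − 21 = -2.

-2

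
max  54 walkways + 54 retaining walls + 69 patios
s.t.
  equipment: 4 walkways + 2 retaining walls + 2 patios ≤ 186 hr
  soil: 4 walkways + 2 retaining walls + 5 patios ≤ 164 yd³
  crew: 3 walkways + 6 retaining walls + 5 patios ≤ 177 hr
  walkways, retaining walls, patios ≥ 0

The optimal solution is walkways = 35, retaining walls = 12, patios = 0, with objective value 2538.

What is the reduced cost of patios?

Check each constraint at x*: equipment 164/186 (slack 22); soil 164/164 (tight); crew 177/177 (tight).
By complementary slackness, y = 0 for the non-binding constraint.
Dual feasibility on the basic columns requires 4·y_soil + 3·y_crew = 54, 2·y_soil + 6·y_crew = 54.
→ y_soil = 9 and y_crew = 6.
Reduced cost of patios: c₃ − yᵀa₃ = 69 − (9·5 + 6·5) = 69 − 75 = -6.

-6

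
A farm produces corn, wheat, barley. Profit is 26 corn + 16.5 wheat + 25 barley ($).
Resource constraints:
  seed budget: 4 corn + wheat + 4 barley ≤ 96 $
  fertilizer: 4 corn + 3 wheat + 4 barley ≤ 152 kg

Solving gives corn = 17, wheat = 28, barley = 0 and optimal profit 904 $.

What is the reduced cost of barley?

Check each constraint at x*: seed budget 96/96 (tight); fertilizer 152/152 (tight).
Dual feasibility on the basic columns requires 4·y_seed budget + 4·y_fertilizer = 26, 1·y_seed budget + 3·y_fertilizer = 16.5.
Solving: y_seed budget = 1.5, y_fertilizer = 5.
Reduced cost of barley: c₃ − yᵀa₃ = 25 − (1.5·4 + 5·4) = 25 − 26 = -1.

-1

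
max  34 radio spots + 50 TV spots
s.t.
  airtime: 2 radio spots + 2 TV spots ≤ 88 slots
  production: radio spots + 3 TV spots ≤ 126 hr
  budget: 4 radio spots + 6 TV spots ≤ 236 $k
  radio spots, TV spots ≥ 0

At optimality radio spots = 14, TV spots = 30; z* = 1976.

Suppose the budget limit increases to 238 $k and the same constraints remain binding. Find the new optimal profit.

Binding: airtime and budget. Non-binding: production (22 unused).
By complementary slackness, y = 0 for the non-binding constraint.
From A_Bᵀ y = c: 2·y_airtime + 4·y_budget = 34; 2·y_airtime + 6·y_budget = 50.
Solving: y_airtime = 1, y_budget = 8.
Δz = y_budget·Δb = 8 × (2) = 16, so new z* = 1976 + 16 = 1992.

1992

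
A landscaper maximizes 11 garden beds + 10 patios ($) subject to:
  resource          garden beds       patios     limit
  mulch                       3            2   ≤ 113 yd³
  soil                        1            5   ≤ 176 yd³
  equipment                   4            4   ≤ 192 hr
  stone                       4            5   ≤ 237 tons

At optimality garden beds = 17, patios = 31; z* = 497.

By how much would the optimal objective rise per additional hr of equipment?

2

Check each constraint at x*: mulch 113/113 (tight); soil 172/176 (slack 4); equipment 192/192 (tight); stone 223/237 (slack 14).
Since soil, stone are not tight, their duals are 0.
The binding rows give the dual system: 3·y_mulch + 4·y_equipment = 11 and 2·y_mulch + 4·y_equipment = 10.
→ y_mulch = 1 and y_equipment = 2.
Shadow price of equipment = 2.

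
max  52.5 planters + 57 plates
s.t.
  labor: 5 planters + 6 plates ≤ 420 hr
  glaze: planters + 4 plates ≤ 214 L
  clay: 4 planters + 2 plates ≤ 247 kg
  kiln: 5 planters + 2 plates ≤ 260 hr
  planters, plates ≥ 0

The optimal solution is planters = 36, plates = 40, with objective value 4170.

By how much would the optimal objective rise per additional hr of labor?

Binding: labor and kiln. Non-binding: glaze (18 unused), clay (23 unused).
By complementary slackness, y = 0 for the non-binding constraints.
The binding rows give the dual system: 5·y_labor + 5·y_kiln = 52.5 and 6·y_labor + 2·y_kiln = 57.
→ y_labor = 9 and y_kiln = 1.5.
Shadow price of labor = 9.

9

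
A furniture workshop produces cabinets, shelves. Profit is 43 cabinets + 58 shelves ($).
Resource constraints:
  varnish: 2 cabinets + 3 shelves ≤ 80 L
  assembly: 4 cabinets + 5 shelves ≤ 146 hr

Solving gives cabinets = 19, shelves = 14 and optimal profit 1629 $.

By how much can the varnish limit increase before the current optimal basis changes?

7.6

Binding constraints: varnish, assembly. The basis is B = [[2,3],[4,5]] with det -2.
Per unit increase in varnish, x* moves by d = (-2.5, 2).
The basis stays optimal until cabinets reaches 0; allowable increase = 7.6 L.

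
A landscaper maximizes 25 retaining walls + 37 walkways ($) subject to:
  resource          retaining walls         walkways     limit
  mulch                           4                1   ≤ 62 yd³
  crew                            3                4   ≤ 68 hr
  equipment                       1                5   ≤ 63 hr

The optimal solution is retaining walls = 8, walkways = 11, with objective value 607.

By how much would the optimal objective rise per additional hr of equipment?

Binding: crew and equipment. Non-binding: mulch (19 unused).
Slack constraints have shadow price 0 (complementary slackness).
Dual feasibility on the basic columns requires 3·y_crew + 1·y_equipment = 25, 4·y_crew + 5·y_equipment = 37.
Solving: y_crew = 8, y_equipment = 1.
Shadow price of equipment = 1.

1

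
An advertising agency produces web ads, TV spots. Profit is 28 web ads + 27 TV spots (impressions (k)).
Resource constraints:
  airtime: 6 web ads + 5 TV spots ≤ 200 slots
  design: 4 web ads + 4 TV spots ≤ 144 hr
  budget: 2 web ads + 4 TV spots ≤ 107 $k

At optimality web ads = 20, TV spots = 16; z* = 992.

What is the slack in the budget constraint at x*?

budget used = 2·20 + 4·16 = 104; slack = 107 − 104 = 3.

3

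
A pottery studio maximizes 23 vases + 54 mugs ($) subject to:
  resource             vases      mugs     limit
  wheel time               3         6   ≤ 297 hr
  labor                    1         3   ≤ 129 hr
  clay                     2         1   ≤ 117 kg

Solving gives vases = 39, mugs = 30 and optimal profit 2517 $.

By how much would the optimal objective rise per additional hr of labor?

At the optimum: wheel time uses 297 of 297 (binding); labor uses 129 of 129 (binding); clay uses 108 of 117 (slack = 9).
Slack constraints have shadow price 0 (complementary slackness).
The binding rows give the dual system: 3·y_wheel time + 1·y_labor = 23 and 6·y_wheel time + 3·y_labor = 54.
This yields shadow prices y_wheel time = 5, y_labor = 8.
Shadow price of labor = 8.

8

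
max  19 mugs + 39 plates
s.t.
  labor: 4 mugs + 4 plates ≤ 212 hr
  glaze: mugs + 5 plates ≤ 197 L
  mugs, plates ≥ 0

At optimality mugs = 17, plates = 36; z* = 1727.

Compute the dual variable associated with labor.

3.5

Both labor and glaze are binding at x*.
From A_Bᵀ y = c: 4·y_labor + 1·y_glaze = 19; 4·y_labor + 5·y_glaze = 39.
→ y_labor = 3.5 and y_glaze = 5.
Shadow price of labor = 3.5.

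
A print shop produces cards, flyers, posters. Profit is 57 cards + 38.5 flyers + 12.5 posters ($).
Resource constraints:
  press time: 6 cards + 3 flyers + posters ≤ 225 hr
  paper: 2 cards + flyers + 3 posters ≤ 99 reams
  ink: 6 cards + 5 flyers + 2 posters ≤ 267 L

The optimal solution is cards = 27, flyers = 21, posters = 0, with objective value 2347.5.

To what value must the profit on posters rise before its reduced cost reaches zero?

At the optimum: press time uses 225 of 225 (binding); paper uses 75 of 99 (slack = 24); ink uses 267 of 267 (binding).
Slack constraints have shadow price 0 (complementary slackness).
Dual feasibility on the basic columns requires 6·y_press time + 6·y_ink = 57, 3·y_press time + 5·y_ink = 38.5.
Solving: y_press time = 4.5, y_ink = 5.
posters enters the basis when its profit ≥ yᵀa₃ = 4.5·1 + 5·2 = 14.5.

14.5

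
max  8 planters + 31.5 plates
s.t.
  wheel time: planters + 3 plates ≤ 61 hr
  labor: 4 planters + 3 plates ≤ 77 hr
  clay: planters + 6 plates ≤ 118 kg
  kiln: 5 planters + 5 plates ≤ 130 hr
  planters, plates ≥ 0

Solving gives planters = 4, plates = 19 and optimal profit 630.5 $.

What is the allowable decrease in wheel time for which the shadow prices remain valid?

Binding constraints: wheel time, clay. The basis is B = [[1,3],[1,6]] with det 3.
Per unit decrease in wheel time, x* moves by d = (-2, 0.3333).
The basis stays optimal until planters reaches 0; allowable decrease = 2 hr.

2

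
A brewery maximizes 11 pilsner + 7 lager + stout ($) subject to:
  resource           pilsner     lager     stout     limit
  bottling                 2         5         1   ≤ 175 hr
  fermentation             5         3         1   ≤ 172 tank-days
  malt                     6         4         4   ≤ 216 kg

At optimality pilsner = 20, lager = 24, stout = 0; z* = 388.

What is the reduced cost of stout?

Binding: fermentation and malt. Non-binding: bottling (15 unused).
Since bottling is not tight, its dual is 0.
From A_Bᵀ y = c: 5·y_fermentation + 6·y_malt = 11; 3·y_fermentation + 4·y_malt = 7.
→ y_fermentation = 1 and y_malt = 1.
Reduced cost of stout: c₃ − yᵀa₃ = 1 − (1·1 + 1·4) = 1 − 5 = -4.

-4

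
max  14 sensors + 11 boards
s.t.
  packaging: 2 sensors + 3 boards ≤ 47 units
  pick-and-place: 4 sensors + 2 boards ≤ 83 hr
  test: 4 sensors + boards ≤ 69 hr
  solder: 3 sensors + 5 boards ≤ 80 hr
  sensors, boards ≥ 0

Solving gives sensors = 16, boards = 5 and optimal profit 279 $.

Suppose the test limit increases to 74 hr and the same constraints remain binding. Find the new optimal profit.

289

Check each constraint at x*: packaging 47/47 (tight); pick-and-place 74/83 (slack 9); test 69/69 (tight); solder 73/80 (slack 7).
Slack constraints have shadow price 0 (complementary slackness).
Dual feasibility on the basic columns requires 2·y_packaging + 4·y_test = 14, 3·y_packaging + 1·y_test = 11.
This yields shadow prices y_packaging = 3, y_test = 2.
Δz = y_test·Δb = 2 × (5) = 10, so new z* = 279 + 10 = 289.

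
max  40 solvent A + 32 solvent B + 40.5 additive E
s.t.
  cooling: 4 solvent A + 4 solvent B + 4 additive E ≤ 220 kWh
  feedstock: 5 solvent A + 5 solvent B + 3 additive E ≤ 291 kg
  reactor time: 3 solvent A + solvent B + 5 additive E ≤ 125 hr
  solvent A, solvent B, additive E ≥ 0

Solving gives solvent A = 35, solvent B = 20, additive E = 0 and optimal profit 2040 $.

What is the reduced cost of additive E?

Check each constraint at x*: cooling 220/220 (tight); feedstock 275/291 (slack 16); reactor time 125/125 (tight).
Since feedstock is not tight, its dual is 0.
Dual feasibility on the basic columns requires 4·y_cooling + 3·y_reactor time = 40, 4·y_cooling + 1·y_reactor time = 32.
This yields shadow prices y_cooling = 7, y_reactor time = 4.
Reduced cost of additive E: c₃ − yᵀa₃ = 40.5 − (7·4 + 4·5) = 40.5 − 48 = -7.5.

-7.5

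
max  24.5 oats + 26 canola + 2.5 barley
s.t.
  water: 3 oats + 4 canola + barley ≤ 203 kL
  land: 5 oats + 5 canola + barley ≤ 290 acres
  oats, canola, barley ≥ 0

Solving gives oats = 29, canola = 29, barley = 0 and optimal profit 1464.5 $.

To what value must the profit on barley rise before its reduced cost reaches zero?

Check each constraint at x*: water 203/203 (tight); land 290/290 (tight).
The binding rows give the dual system: 3·y_water + 5·y_land = 24.5 and 4·y_water + 5·y_land = 26.
Solving: y_water = 1.5, y_land = 4.
barley enters the basis when its profit ≥ yᵀa₃ = 1.5·1 + 4·1 = 5.5.

5.5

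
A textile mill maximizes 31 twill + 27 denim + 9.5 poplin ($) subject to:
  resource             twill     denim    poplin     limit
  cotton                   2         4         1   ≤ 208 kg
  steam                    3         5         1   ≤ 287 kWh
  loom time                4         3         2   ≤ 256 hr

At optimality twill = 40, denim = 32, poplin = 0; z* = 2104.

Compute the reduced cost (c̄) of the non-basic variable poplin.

Check each constraint at x*: cotton 208/208 (tight); steam 280/287 (slack 7); loom time 256/256 (tight).
By complementary slackness, y = 0 for the non-binding constraint.
Dual feasibility on the basic columns requires 2·y_cotton + 4·y_loom time = 31, 4·y_cotton + 3·y_loom time = 27.
This yields shadow prices y_cotton = 1.5, y_loom time = 7.
Reduced cost of poplin: c₃ − yᵀa₃ = 9.5 − (1.5·1 + 7·2) = 9.5 − 15.5 = -6.

-6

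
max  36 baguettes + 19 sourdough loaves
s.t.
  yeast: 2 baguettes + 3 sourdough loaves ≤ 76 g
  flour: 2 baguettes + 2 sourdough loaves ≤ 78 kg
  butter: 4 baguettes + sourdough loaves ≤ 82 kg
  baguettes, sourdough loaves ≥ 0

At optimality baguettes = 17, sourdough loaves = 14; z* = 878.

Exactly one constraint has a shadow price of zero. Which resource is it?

flour

yeast: 76/76 (binding)
flour: 62/78 (slack 16)
butter: 82/82 (binding)
By complementary slackness, a constraint with positive slack has shadow price 0 → flour.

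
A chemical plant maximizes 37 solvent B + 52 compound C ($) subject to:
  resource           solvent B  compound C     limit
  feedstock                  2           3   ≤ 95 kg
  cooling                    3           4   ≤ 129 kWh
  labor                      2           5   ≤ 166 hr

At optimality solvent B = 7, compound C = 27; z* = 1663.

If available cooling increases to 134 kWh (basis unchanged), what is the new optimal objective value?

1698

At the optimum: feedstock uses 95 of 95 (binding); cooling uses 129 of 129 (binding); labor uses 149 of 166 (slack = 17).
By complementary slackness, y = 0 for the non-binding constraint.
Dual feasibility on the basic columns requires 2·y_feedstock + 3·y_cooling = 37, 3·y_feedstock + 4·y_cooling = 52.
This yields shadow prices y_feedstock = 8, y_cooling = 7.
Δz = y_cooling·Δb = 7 × (5) = 35, so new z* = 1663 + 35 = 1698.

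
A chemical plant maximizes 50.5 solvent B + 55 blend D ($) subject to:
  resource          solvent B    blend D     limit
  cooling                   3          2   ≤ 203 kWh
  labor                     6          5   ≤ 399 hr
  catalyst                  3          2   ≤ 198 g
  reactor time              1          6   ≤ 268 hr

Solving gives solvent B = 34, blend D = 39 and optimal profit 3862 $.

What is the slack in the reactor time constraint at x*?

0

reactor time used = 1·34 + 6·39 = 268; slack = 268 − 268 = 0.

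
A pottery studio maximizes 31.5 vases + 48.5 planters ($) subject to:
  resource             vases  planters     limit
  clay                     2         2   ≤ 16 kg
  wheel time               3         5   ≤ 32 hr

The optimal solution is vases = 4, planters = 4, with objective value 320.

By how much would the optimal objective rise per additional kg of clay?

3

Check each constraint at x*: clay 16/16 (tight); wheel time 32/32 (tight).
The binding rows give the dual system: 2·y_clay + 3·y_wheel time = 31.5 and 2·y_clay + 5·y_wheel time = 48.5.
→ y_clay = 3 and y_wheel time = 8.5.
Shadow price of clay = 3.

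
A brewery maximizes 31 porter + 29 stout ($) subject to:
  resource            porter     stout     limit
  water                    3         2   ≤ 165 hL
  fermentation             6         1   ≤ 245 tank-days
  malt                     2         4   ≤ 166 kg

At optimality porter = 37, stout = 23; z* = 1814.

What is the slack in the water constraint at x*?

water used = 3·37 + 2·23 = 157; slack = 165 − 157 = 8.

8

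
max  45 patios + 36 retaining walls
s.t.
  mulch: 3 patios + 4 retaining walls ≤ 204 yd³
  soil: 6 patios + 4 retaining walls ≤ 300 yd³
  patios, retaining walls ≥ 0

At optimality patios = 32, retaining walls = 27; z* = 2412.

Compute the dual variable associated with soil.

Both mulch and soil are binding at x*.
Dual feasibility on the basic columns requires 3·y_mulch + 6·y_soil = 45, 4·y_mulch + 4·y_soil = 36.
→ y_mulch = 3 and y_soil = 6.
Shadow price of soil = 6.

6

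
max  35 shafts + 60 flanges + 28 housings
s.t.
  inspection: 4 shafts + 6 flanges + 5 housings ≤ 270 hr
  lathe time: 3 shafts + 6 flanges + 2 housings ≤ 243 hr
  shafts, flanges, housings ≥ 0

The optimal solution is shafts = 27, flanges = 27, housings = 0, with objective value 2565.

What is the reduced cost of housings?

At the optimum: inspection uses 270 of 270 (binding); lathe time uses 243 of 243 (binding).
Dual feasibility on the basic columns requires 4·y_inspection + 3·y_lathe time = 35, 6·y_inspection + 6·y_lathe time = 60.
Solving: y_inspection = 5, y_lathe time = 5.
Reduced cost of housings: c₃ − yᵀa₃ = 28 − (5·5 + 5·2) = 28 − 35 = -7.

-7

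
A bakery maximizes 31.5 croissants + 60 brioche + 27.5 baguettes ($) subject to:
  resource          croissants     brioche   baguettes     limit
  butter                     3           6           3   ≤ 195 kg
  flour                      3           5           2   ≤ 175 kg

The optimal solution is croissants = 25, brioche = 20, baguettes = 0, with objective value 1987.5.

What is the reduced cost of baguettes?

At the optimum: butter uses 195 of 195 (binding); flour uses 175 of 175 (binding).
From A_Bᵀ y = c: 3·y_butter + 3·y_flour = 31.5; 6·y_butter + 5·y_flour = 60.
Solving: y_butter = 7.5, y_flour = 3.
Reduced cost of baguettes: c₃ − yᵀa₃ = 27.5 − (7.5·3 + 3·2) = 27.5 − 28.5 = -1.

-1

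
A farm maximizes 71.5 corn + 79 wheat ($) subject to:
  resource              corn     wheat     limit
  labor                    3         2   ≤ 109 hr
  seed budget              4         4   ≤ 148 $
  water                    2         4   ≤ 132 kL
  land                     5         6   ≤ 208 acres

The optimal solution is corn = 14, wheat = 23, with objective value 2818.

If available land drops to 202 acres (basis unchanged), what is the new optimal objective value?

2773

Binding: seed budget and land. Non-binding: labor (21 unused), water (12 unused).
Since labor, water are not tight, their duals are 0.
Dual feasibility on the basic columns requires 4·y_seed budget + 5·y_land = 71.5, 4·y_seed budget + 6·y_land = 79.
Solving: y_seed budget = 8.5, y_land = 7.5.
Δz = y_land·Δb = 7.5 × (-6) = -45, so new z* = 2818 − 45 = 2773.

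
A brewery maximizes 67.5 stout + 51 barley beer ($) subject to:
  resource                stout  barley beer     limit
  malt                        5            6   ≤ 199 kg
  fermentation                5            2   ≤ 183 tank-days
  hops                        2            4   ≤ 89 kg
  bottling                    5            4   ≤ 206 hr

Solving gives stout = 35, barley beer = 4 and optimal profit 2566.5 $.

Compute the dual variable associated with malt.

Binding: malt and fermentation. Non-binding: hops (3 unused), bottling (15 unused).
Slack constraints have shadow price 0 (complementary slackness).
Dual feasibility on the basic columns requires 5·y_malt + 5·y_fermentation = 67.5, 6·y_malt + 2·y_fermentation = 51.
→ y_malt = 6 and y_fermentation = 7.5.
Shadow price of malt = 6.

6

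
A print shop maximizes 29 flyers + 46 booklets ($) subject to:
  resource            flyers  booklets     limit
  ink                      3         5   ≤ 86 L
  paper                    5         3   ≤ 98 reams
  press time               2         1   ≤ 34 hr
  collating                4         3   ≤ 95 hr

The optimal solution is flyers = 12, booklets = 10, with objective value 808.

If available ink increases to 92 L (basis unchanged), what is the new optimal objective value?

Check each constraint at x*: ink 86/86 (tight); paper 90/98 (slack 8); press time 34/34 (tight); collating 78/95 (slack 17).
Since paper, collating are not tight, their duals are 0.
From A_Bᵀ y = c: 3·y_ink + 2·y_press time = 29; 5·y_ink + 1·y_press time = 46.
→ y_ink = 9 and y_press time = 1.
Δz = y_ink·Δb = 9 × (6) = 54, so new z* = 808 + 54 = 862.

862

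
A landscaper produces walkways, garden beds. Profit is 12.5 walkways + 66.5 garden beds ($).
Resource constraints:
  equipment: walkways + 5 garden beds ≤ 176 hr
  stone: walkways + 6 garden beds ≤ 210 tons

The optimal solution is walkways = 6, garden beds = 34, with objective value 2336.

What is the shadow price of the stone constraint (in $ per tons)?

4

At the optimum: equipment uses 176 of 176 (binding); stone uses 210 of 210 (binding).
The binding rows give the dual system: 1·y_equipment + 1·y_stone = 12.5 and 5·y_equipment + 6·y_stone = 66.5.
→ y_equipment = 8.5 and y_stone = 4.
Shadow price of stone = 4.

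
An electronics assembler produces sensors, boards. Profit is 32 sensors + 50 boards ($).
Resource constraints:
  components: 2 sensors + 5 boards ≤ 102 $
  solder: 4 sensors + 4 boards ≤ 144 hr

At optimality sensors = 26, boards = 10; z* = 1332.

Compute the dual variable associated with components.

6

Both components and solder are binding at x*.
Dual feasibility on the basic columns requires 2·y_components + 4·y_solder = 32, 5·y_components + 4·y_solder = 50.
Solving: y_components = 6, y_solder = 5.
Shadow price of components = 6.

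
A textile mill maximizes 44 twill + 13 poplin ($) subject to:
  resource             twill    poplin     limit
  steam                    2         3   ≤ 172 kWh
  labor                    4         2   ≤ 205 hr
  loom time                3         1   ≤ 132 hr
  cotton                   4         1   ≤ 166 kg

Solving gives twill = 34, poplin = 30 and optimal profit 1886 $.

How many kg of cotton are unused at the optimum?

0

cotton used = 4·34 + 1·30 = 166; slack = 166 − 166 = 0.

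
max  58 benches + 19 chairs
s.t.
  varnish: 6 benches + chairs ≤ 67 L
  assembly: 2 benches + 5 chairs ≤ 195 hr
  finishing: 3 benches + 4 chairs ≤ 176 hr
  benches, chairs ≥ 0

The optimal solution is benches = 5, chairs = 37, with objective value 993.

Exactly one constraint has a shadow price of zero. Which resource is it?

finishing

varnish: 67/67 (binding)
assembly: 195/195 (binding)
finishing: 163/176 (slack 13)
By complementary slackness, a constraint with positive slack has shadow price 0 → finishing.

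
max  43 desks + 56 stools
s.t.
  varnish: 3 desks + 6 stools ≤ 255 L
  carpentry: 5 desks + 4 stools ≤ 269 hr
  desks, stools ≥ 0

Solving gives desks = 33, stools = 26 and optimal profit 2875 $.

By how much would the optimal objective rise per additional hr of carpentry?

5

Both varnish and carpentry are binding at x*.
From A_Bᵀ y = c: 3·y_varnish + 5·y_carpentry = 43; 6·y_varnish + 4·y_carpentry = 56.
This yields shadow prices y_varnish = 6, y_carpentry = 5.
Shadow price of carpentry = 5.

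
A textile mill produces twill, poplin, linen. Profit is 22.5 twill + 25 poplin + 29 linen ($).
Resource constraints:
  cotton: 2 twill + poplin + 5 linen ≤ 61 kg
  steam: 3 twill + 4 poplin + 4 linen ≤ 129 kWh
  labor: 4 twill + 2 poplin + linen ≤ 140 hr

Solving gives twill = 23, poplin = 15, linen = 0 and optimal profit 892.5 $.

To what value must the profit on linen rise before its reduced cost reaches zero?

37

Binding: cotton and steam. Non-binding: labor (18 unused).
Slack constraints have shadow price 0 (complementary slackness).
The binding rows give the dual system: 2·y_cotton + 3·y_steam = 22.5 and 1·y_cotton + 4·y_steam = 25.
This yields shadow prices y_cotton = 3, y_steam = 5.5.
linen enters the basis when its profit ≥ yᵀa₃ = 3·5 + 5.5·4 = 37.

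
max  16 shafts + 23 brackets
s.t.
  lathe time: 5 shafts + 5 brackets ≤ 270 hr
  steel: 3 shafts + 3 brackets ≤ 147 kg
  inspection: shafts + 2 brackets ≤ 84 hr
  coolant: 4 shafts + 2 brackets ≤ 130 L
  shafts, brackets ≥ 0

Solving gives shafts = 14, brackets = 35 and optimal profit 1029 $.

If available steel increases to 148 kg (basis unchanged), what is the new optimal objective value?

1032

Binding: steel and inspection. Non-binding: lathe time (25 unused), coolant (4 unused).
Slack constraints have shadow price 0 (complementary slackness).
From A_Bᵀ y = c: 3·y_steel + 1·y_inspection = 16; 3·y_steel + 2·y_inspection = 23.
Solving: y_steel = 3, y_inspection = 7.
Δz = y_steel·Δb = 3 × (1) = 3, so new z* = 1029 + 3 = 1032.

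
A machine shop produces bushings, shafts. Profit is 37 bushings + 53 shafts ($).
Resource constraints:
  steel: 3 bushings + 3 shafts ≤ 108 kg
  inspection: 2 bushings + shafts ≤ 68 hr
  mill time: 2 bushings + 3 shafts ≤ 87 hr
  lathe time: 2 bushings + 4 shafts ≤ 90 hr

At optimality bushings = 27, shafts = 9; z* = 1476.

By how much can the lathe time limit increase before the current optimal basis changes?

12

Binding constraints: steel, lathe time. The basis is B = [[3,3],[2,4]] with det 6.
Per unit increase in lathe time, x* moves by d = (-0.5, 0.5).
The basis stays optimal until mill time becomes binding; allowable increase = 12 hr.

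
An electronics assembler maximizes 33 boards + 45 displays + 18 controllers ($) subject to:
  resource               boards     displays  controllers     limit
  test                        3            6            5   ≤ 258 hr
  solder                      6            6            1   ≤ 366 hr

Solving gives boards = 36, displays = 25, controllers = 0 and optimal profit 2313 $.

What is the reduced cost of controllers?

-5.5

Both test and solder are binding at x*.
From A_Bᵀ y = c: 3·y_test + 6·y_solder = 33; 6·y_test + 6·y_solder = 45.
Solving: y_test = 4, y_solder = 3.5.
Reduced cost of controllers: c₃ − yᵀa₃ = 18 − (4·5 + 3.5·1) = 18 − 23.5 = -5.5.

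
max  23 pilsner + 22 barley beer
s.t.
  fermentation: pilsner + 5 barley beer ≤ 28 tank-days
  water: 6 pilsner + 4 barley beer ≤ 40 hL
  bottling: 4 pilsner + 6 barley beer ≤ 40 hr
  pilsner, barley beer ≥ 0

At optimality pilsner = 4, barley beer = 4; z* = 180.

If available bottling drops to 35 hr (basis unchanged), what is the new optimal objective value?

At the optimum: fermentation uses 24 of 28 (slack = 4); water uses 40 of 40 (binding); bottling uses 40 of 40 (binding).
Slack constraints have shadow price 0 (complementary slackness).
From A_Bᵀ y = c: 6·y_water + 4·y_bottling = 23; 4·y_water + 6·y_bottling = 22.
→ y_water = 2.5 and y_bottling = 2.
Δz = y_bottling·Δb = 2 × (-5) = -10, so new z* = 180 − 10 = 170.

170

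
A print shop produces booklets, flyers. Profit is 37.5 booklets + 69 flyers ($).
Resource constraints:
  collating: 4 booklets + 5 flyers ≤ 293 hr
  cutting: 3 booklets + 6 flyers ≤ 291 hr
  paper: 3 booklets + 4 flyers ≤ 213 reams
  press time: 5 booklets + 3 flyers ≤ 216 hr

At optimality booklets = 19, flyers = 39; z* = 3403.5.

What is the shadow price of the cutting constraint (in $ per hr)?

9.5

Binding: cutting and paper. Non-binding: collating (22 unused), press time (4 unused).
Slack constraints have shadow price 0 (complementary slackness).
The binding rows give the dual system: 3·y_cutting + 3·y_paper = 37.5 and 6·y_cutting + 4·y_paper = 69.
Solving: y_cutting = 9.5, y_paper = 3.
Shadow price of cutting = 9.5.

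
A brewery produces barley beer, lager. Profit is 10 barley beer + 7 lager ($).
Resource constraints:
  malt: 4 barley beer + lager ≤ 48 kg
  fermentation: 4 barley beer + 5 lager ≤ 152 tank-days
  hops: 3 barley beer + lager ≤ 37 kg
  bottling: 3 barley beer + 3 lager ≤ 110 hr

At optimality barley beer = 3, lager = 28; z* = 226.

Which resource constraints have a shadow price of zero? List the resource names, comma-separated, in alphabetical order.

malt: 40/48 (slack 8)
fermentation: 152/152 (binding)
hops: 37/37 (binding)
bottling: 93/110 (slack 17)
By complementary slackness, a constraint with positive slack has shadow price 0 → bottling, malt.

bottling, malt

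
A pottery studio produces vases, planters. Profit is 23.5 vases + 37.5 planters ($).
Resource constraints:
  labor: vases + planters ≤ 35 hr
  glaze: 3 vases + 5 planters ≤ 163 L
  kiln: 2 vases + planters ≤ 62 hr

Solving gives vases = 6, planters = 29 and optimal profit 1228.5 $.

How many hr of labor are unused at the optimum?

labor used = 1·6 + 1·29 = 35; slack = 35 − 35 = 0.

0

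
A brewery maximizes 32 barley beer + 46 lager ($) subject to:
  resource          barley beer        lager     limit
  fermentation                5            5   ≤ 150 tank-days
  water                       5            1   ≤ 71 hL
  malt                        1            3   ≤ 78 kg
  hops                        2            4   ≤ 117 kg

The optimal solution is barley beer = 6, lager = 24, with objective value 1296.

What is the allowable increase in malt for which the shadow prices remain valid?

9

Binding constraints: fermentation, malt. The basis is B = [[5,5],[1,3]] with det 10.
Per unit increase in malt, x* moves by d = (-0.5, 0.5).
The basis stays optimal until hops becomes binding; allowable increase = 9 kg.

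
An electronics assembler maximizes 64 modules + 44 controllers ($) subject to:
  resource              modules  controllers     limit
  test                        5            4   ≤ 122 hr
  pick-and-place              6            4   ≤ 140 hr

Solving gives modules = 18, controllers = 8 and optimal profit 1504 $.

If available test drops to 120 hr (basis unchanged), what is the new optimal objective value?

Both test and pick-and-place are binding at x*.
Dual feasibility on the basic columns requires 5·y_test + 6·y_pick-and-place = 64, 4·y_test + 4·y_pick-and-place = 44.
→ y_test = 2 and y_pick-and-place = 9.
Δz = y_test·Δb = 2 × (-2) = -4, so new z* = 1504 − 4 = 1500.

1500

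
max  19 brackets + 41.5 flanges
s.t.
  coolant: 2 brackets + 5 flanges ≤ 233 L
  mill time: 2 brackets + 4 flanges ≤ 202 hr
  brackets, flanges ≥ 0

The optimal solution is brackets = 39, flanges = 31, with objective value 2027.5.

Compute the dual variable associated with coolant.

3.5

Both coolant and mill time are binding at x*.
The binding rows give the dual system: 2·y_coolant + 2·y_mill time = 19 and 5·y_coolant + 4·y_mill time = 41.5.
→ y_coolant = 3.5 and y_mill time = 6.
Shadow price of coolant = 3.5.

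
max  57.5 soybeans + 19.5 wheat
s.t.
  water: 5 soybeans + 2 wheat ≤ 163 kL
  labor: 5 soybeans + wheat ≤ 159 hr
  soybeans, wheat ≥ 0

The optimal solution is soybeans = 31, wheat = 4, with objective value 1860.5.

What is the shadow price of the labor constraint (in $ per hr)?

Both water and labor are binding at x*.
Dual feasibility on the basic columns requires 5·y_water + 5·y_labor = 57.5, 2·y_water + 1·y_labor = 19.5.
This yields shadow prices y_water = 8, y_labor = 3.5.
Shadow price of labor = 3.5.

3.5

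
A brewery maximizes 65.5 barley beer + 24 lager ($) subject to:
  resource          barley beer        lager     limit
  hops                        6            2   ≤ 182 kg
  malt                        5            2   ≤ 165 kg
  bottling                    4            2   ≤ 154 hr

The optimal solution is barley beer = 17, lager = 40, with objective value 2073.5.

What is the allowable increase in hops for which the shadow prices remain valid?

16

Binding constraints: hops, malt. The basis is B = [[6,2],[5,2]] with det 2.
Per unit increase in hops, x* moves by d = (1, -2.5).
The basis stays optimal until lager reaches 0; allowable increase = 16 kg.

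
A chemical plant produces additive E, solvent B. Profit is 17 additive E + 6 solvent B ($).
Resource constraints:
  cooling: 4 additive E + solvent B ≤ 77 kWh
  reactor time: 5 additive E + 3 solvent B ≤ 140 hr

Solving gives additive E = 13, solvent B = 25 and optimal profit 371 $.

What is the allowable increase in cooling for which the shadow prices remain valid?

Binding constraints: cooling, reactor time. The basis is B = [[4,1],[5,3]] with det 7.
Per unit increase in cooling, x* moves by d = (0.4286, -0.7143).
The basis stays optimal until solvent B reaches 0; allowable increase = 35 kWh.

35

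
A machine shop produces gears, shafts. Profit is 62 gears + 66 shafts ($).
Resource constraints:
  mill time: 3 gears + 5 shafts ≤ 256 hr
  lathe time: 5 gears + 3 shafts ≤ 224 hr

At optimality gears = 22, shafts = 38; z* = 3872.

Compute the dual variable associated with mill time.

9

At the optimum: mill time uses 256 of 256 (binding); lathe time uses 224 of 224 (binding).
From A_Bᵀ y = c: 3·y_mill time + 5·y_lathe time = 62; 5·y_mill time + 3·y_lathe time = 66.
This yields shadow prices y_mill time = 9, y_lathe time = 7.
Shadow price of mill time = 9.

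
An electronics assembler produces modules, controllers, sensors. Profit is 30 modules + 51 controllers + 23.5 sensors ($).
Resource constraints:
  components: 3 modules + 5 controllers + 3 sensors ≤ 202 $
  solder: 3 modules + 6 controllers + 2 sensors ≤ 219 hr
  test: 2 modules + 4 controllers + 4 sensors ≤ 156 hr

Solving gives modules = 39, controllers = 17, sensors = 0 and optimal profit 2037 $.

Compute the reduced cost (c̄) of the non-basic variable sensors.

-5.5

Check each constraint at x*: components 202/202 (tight); solder 219/219 (tight); test 146/156 (slack 10).
Slack constraints have shadow price 0 (complementary slackness).
Dual feasibility on the basic columns requires 3·y_components + 3·y_solder = 30, 5·y_components + 6·y_solder = 51.
→ y_components = 9 and y_solder = 1.
Reduced cost of sensors: c₃ − yᵀa₃ = 23.5 − (9·3 + 1·2) = 23.5 − 29 = -5.5.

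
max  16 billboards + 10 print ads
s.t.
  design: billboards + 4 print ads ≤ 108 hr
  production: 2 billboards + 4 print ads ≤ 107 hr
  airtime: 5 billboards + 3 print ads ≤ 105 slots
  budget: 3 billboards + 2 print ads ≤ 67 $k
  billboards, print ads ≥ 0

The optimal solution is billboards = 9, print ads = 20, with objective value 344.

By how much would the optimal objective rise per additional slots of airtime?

2

Binding: airtime and budget. Non-binding: design (19 unused), production (9 unused).
Slack constraints have shadow price 0 (complementary slackness).
From A_Bᵀ y = c: 5·y_airtime + 3·y_budget = 16; 3·y_airtime + 2·y_budget = 10.
This yields shadow prices y_airtime = 2, y_budget = 2.
Shadow price of airtime = 2.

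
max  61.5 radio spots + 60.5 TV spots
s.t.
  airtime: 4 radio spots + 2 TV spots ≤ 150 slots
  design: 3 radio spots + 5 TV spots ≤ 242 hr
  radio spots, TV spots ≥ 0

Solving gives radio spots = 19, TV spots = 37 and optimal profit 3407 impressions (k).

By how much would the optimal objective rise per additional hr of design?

Check each constraint at x*: airtime 150/150 (tight); design 242/242 (tight).
From A_Bᵀ y = c: 4·y_airtime + 3·y_design = 61.5; 2·y_airtime + 5·y_design = 60.5.
This yields shadow prices y_airtime = 9, y_design = 8.5.
Shadow price of design = 8.5.

8.5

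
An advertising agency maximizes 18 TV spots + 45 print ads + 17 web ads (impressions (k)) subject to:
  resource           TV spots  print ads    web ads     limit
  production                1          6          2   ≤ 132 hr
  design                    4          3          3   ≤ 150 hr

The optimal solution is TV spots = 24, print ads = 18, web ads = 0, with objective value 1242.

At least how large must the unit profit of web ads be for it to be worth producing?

21

Both production and design are binding at x*.
Dual feasibility on the basic columns requires 1·y_production + 4·y_design = 18, 6·y_production + 3·y_design = 45.
Solving: y_production = 6, y_design = 3.
web ads enters the basis when its profit ≥ yᵀa₃ = 6·2 + 3·3 = 21.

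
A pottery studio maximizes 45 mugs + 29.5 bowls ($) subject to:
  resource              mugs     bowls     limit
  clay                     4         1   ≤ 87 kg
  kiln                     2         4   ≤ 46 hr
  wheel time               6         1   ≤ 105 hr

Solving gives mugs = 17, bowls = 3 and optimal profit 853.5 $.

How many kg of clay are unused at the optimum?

clay used = 4·17 + 1·3 = 71; slack = 87 − 71 = 16.

16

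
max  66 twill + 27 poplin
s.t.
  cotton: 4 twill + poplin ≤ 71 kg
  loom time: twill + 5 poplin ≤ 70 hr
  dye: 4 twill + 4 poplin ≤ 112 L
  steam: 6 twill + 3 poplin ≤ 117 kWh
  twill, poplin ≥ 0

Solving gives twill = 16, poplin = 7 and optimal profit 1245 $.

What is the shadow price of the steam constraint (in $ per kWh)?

At the optimum: cotton uses 71 of 71 (binding); loom time uses 51 of 70 (slack = 19); dye uses 92 of 112 (slack = 20); steam uses 117 of 117 (binding).
Since loom time, dye are not tight, their duals are 0.
From A_Bᵀ y = c: 4·y_cotton + 6·y_steam = 66; 1·y_cotton + 3·y_steam = 27.
→ y_cotton = 6 and y_steam = 7.
Shadow price of steam = 7.

7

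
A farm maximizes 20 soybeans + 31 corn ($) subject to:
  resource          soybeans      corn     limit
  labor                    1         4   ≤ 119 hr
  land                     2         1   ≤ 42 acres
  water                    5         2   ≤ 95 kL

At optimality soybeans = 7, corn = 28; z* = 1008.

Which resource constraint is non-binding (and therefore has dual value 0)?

labor: 119/119 (binding)
land: 42/42 (binding)
water: 91/95 (slack 4)
By complementary slackness, a constraint with positive slack has shadow price 0 → water.

water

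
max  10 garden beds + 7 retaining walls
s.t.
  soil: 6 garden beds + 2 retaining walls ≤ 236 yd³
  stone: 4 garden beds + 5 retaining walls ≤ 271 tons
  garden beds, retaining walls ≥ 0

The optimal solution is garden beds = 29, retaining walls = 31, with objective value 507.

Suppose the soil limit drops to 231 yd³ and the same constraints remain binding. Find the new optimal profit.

At the optimum: soil uses 236 of 236 (binding); stone uses 271 of 271 (binding).
Dual feasibility on the basic columns requires 6·y_soil + 4·y_stone = 10, 2·y_soil + 5·y_stone = 7.
→ y_soil = 1 and y_stone = 1.
Δz = y_soil·Δb = 1 × (-5) = -5, so new z* = 507 − 5 = 502.

502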